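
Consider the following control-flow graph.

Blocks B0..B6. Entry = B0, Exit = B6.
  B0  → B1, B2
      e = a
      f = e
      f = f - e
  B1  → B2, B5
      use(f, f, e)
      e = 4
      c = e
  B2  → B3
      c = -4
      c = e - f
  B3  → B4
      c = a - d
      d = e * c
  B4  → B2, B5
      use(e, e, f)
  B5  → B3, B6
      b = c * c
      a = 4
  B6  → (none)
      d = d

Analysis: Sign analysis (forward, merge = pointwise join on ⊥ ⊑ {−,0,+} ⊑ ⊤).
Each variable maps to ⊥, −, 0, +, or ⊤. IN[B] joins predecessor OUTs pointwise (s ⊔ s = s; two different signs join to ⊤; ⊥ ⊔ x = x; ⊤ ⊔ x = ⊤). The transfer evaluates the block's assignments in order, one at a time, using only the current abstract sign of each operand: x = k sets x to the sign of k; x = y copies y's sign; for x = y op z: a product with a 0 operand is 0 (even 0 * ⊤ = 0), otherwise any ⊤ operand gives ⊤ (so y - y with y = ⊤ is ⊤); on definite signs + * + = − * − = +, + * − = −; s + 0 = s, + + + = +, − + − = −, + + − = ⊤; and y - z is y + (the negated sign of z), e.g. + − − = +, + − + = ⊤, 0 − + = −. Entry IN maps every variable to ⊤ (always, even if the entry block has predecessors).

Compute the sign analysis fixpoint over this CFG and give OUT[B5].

Fixpoint table:
  B0:  IN=(all ⊤)  OUT=(all ⊤)
  B1:  IN=(all ⊤)  OUT={c:+, e:+; rest ⊤}
  B2:  IN=(all ⊤)  OUT=(all ⊤)
  B3:  IN=(all ⊤)  OUT=(all ⊤)
  B4:  IN=(all ⊤)  OUT=(all ⊤)
  B5:  IN=(all ⊤)  OUT={a:+; rest ⊤}
  B6:  IN={a:+; rest ⊤}  OUT={a:+; rest ⊤}

Merge at B5: IN[B5] = OUT[B1] ⊔ OUT[B4] = {a: ⊤, b: ⊤, c: ⊤, d: ⊤, e: ⊤, f: ⊤}
Applying B5's transfer function to that IN value gives OUT[B5] (row B5 above).

Answer: {a: +, b: ⊤, c: ⊤, d: ⊤, e: ⊤, f: ⊤}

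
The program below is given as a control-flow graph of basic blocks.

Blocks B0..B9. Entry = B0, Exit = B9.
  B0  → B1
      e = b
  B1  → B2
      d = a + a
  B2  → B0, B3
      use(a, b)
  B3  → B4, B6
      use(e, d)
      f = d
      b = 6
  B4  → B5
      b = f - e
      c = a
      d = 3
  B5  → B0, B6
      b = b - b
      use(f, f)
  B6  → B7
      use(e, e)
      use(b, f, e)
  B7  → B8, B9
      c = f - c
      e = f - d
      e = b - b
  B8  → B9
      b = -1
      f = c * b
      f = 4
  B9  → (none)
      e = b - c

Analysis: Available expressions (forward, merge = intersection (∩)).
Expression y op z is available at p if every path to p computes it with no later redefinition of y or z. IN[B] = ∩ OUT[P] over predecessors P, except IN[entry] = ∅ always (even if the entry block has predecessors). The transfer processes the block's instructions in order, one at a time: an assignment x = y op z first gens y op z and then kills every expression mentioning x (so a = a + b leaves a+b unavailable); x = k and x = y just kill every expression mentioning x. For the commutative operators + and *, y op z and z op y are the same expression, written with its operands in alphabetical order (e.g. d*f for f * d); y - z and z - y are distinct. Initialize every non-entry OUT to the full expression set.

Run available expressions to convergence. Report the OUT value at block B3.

Answer: {a+a}

Working:
Per-block solution:
  B0:   IN={}   OUT={}
  B1:   IN={}   OUT={a+a}
  B2:   IN={a+a}   OUT={a+a}
  B3:   IN={a+a}   OUT={a+a}
  B4:   IN={a+a}   OUT={a+a, f-e}
  B5:   IN={a+a, f-e}   OUT={a+a, f-e}
  B6:   IN={a+a}   OUT={a+a}
  B7:   IN={a+a}   OUT={a+a, b-b, f-d}
  B8:   IN={a+a, b-b, f-d}   OUT={a+a, b*c}
  B9:   IN={a+a}   OUT={a+a, b-c}

Merge at B3: IN[B3] = OUT[B2] = {a+a}
Applying B3's transfer function to that IN value gives OUT[B3] (row B3 above).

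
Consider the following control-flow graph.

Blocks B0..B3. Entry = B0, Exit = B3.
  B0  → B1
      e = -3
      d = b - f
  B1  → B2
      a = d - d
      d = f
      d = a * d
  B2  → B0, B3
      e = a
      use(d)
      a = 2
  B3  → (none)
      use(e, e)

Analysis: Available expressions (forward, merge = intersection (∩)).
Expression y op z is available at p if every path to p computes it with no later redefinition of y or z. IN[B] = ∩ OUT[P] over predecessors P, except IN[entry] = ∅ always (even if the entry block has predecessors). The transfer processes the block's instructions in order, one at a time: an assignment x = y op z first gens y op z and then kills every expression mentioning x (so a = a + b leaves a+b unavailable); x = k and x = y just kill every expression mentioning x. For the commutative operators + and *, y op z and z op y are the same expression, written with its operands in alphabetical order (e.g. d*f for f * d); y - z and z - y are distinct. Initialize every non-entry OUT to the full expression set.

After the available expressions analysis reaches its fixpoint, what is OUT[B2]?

Per-block solution:
  B0:  IN={}  OUT={b-f}
  B1:  IN={b-f}  OUT={b-f}
  B2:  IN={b-f}  OUT={b-f}
  B3:  IN={b-f}  OUT={b-f}

Merge at B2: IN[B2] = OUT[B1] = {b-f}
Applying B2's transfer function to that IN value gives OUT[B2] (row B2 above).

Answer: {b-f}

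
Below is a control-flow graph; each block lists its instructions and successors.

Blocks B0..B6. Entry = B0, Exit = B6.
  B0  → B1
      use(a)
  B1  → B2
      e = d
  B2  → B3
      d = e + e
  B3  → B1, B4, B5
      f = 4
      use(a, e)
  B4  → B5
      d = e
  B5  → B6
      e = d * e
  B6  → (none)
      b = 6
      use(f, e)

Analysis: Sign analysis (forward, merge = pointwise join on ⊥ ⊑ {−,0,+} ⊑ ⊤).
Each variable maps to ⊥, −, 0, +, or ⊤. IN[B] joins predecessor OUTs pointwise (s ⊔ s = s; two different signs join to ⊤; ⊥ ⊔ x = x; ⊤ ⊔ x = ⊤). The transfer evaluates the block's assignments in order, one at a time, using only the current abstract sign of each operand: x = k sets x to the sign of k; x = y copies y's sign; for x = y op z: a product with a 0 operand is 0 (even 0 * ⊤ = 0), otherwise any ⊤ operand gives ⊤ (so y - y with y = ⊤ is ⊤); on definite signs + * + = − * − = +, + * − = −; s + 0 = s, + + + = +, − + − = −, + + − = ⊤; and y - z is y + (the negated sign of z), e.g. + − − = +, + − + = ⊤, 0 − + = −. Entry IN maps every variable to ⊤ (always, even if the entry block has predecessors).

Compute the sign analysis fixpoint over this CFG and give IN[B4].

Converged values:
  B0: | IN=(all ⊤) | OUT=(all ⊤)
  B1: | IN=(all ⊤) | OUT=(all ⊤)
  B2: | IN=(all ⊤) | OUT=(all ⊤)
  B3: | IN=(all ⊤) | OUT={f:+; rest ⊤}
  B4: | IN={f:+; rest ⊤} | OUT={f:+; rest ⊤}
  B5: | IN={f:+; rest ⊤} | OUT={f:+; rest ⊤}
  B6: | IN={f:+; rest ⊤} | OUT={b:+, f:+; rest ⊤}

Merge at B4: IN[B4] = OUT[B3] = {a: ⊤, b: ⊤, c: ⊤, d: ⊤, e: ⊤, f: +}

Answer: {a: ⊤, b: ⊤, c: ⊤, d: ⊤, e: ⊤, f: +}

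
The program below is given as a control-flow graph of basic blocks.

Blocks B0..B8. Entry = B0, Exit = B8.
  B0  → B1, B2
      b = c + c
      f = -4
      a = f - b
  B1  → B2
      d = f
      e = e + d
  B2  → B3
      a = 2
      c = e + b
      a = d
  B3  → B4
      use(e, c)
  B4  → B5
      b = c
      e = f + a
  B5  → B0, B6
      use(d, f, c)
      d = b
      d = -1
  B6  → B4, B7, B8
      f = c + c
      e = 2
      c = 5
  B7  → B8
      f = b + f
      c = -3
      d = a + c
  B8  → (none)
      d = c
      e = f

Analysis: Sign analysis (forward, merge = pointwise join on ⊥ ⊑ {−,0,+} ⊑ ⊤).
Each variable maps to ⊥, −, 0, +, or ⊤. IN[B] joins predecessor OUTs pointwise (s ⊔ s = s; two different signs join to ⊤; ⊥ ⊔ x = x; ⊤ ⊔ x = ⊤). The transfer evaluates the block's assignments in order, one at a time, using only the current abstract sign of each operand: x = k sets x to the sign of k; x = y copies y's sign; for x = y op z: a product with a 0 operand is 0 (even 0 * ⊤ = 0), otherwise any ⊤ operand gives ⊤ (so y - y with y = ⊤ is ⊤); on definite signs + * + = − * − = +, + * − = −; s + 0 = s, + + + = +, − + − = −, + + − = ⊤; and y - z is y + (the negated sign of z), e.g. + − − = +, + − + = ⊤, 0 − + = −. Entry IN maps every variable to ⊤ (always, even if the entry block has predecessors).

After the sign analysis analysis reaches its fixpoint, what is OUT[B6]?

Per-block solution:
  B0:  IN=(all ⊤)  OUT={f:-; rest ⊤}
  B1:  IN={f:-; rest ⊤}  OUT={d:-, f:-; rest ⊤}
  B2:  IN={f:-; rest ⊤}  OUT={f:-; rest ⊤}
  B3:  IN={f:-; rest ⊤}  OUT={f:-; rest ⊤}
  B4:  IN=(all ⊤)  OUT=(all ⊤)
  B5:  IN=(all ⊤)  OUT={d:-; rest ⊤}
  B6:  IN={d:-; rest ⊤}  OUT={c:+, d:-, e:+; rest ⊤}
  B7:  IN={c:+, d:-, e:+; rest ⊤}  OUT={c:-, e:+; rest ⊤}
  B8:  IN={e:+; rest ⊤}  OUT=(all ⊤)

Merge at B6: IN[B6] = OUT[B5] = {a: ⊤, b: ⊤, c: ⊤, d: -, e: ⊤, f: ⊤}
Applying B6's transfer function to that IN value gives OUT[B6] (row B6 above).

Answer: {a: ⊤, b: ⊤, c: +, d: -, e: +, f: ⊤}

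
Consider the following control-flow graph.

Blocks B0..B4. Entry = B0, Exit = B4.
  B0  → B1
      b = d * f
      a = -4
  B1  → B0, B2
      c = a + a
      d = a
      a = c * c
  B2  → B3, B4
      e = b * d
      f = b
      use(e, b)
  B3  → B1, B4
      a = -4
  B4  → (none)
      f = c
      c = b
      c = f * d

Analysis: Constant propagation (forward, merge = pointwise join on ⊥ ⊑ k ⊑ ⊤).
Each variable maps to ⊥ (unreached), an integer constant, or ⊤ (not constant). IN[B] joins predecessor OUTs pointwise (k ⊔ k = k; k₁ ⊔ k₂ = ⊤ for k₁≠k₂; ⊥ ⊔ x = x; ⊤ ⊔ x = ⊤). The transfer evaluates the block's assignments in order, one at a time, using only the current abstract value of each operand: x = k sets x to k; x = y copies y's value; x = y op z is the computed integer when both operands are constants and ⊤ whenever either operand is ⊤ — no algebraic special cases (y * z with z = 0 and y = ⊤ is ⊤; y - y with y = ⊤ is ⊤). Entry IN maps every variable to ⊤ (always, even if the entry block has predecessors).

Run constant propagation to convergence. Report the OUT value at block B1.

Per-block solution:
  B0:  IN=(all ⊤)  OUT={a:-4; rest ⊤}
  B1:  IN={a:-4; rest ⊤}  OUT={a:64, c:-8, d:-4; rest ⊤}
  B2:  IN={a:64, c:-8, d:-4; rest ⊤}  OUT={a:64, c:-8, d:-4; rest ⊤}
  B3:  IN={a:64, c:-8, d:-4; rest ⊤}  OUT={a:-4, c:-8, d:-4; rest ⊤}
  B4:  IN={c:-8, d:-4; rest ⊤}  OUT={c:32, d:-4, f:-8; rest ⊤}

Merge at B1: IN[B1] = OUT[B0] ⊔ OUT[B3] = {a: -4, b: ⊤, c: ⊤, d: ⊤, e: ⊤, f: ⊤}
Applying B1's transfer function to that IN value gives OUT[B1] (row B1 above).

Answer: {a: 64, b: ⊤, c: -8, d: -4, e: ⊤, f: ⊤}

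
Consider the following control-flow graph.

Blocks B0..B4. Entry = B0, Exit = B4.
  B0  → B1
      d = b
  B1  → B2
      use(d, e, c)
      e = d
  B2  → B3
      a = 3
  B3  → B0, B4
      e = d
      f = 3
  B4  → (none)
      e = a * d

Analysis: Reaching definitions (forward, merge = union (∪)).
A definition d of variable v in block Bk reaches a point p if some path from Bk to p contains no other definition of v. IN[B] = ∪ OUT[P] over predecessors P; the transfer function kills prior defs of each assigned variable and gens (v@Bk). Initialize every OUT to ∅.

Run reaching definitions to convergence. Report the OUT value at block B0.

Answer: {a@B2, d@B0, e@B3, f@B3}

Derivation:
Per-block solution:
  B0:  IN={a@B2, d@B0, e@B3, f@B3}  OUT={a@B2, d@B0, e@B3, f@B3}
  B1:  IN={a@B2, d@B0, e@B3, f@B3}  OUT={a@B2, d@B0, e@B1, f@B3}
  B2:  IN={a@B2, d@B0, e@B1, f@B3}  OUT={a@B2, d@B0, e@B1, f@B3}
  B3:  IN={a@B2, d@B0, e@B1, f@B3}  OUT={a@B2, d@B0, e@B3, f@B3}
  B4:  IN={a@B2, d@B0, e@B3, f@B3}  OUT={a@B2, d@B0, e@B4, f@B3}

Merge at B0 (entry node, so the boundary value {} is joined with the incoming edge(s)): IN[B0] = {} ⊔ OUT[B3] = {a@B2, d@B0, e@B3, f@B3}
Applying B0's transfer function to that IN value gives OUT[B0] (row B0 above).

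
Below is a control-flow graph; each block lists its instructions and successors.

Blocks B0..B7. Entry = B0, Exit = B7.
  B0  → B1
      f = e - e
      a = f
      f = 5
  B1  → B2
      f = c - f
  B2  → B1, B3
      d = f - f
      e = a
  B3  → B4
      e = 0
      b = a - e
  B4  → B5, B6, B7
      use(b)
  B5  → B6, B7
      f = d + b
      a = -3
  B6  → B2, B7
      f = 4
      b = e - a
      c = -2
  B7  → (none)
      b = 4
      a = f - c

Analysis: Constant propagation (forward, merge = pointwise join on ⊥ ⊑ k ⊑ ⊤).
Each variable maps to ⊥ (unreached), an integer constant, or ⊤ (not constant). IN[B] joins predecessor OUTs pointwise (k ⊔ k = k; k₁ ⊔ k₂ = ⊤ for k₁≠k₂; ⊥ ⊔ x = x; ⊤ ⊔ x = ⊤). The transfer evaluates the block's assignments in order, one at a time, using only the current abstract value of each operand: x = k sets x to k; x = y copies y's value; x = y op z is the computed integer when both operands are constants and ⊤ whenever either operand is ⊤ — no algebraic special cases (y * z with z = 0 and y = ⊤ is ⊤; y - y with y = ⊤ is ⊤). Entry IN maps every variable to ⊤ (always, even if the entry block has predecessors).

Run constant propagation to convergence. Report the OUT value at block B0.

Answer: {a: ⊤, b: ⊤, c: ⊤, d: ⊤, e: ⊤, f: 5}

Derivation:
Converged values:
  B0:  IN=(all ⊤)  OUT={f:5; rest ⊤}
  B1:  IN=(all ⊤)  OUT=(all ⊤)
  B2:  IN=(all ⊤)  OUT=(all ⊤)
  B3:  IN=(all ⊤)  OUT={e:0; rest ⊤}
  B4:  IN={e:0; rest ⊤}  OUT={e:0; rest ⊤}
  B5:  IN={e:0; rest ⊤}  OUT={a:-3, e:0; rest ⊤}
  B6:  IN={e:0; rest ⊤}  OUT={c:-2, e:0, f:4; rest ⊤}
  B7:  IN={e:0; rest ⊤}  OUT={b:4, e:0; rest ⊤}

B0 is the boundary node: IN[B0] = {a: ⊤, b: ⊤, c: ⊤, d: ⊤, e: ⊤, f: ⊤}
Applying B0's transfer function to that IN value gives OUT[B0] (row B0 above).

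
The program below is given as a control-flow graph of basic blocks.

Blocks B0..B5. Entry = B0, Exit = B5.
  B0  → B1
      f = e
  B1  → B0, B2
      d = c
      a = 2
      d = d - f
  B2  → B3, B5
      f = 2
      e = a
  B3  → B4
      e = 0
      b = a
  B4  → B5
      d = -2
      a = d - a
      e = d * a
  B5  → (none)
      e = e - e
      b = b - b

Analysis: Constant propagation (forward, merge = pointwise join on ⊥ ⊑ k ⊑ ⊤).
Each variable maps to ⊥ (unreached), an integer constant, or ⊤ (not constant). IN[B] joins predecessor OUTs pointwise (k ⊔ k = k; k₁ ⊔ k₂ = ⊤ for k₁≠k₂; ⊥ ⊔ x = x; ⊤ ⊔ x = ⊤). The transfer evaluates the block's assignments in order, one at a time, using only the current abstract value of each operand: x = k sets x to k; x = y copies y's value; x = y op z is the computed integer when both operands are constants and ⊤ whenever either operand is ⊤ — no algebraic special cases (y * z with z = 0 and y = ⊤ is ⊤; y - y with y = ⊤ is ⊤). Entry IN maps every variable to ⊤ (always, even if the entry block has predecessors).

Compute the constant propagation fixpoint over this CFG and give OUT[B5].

Per-block solution:
  B0:   IN=(all ⊤)   OUT=(all ⊤)
  B1:   IN=(all ⊤)   OUT={a:2; rest ⊤}
  B2:   IN={a:2; rest ⊤}   OUT={a:2, e:2, f:2; rest ⊤}
  B3:   IN={a:2, e:2, f:2; rest ⊤}   OUT={a:2, b:2, e:0, f:2; rest ⊤}
  B4:   IN={a:2, b:2, e:0, f:2; rest ⊤}   OUT={a:-4, b:2, d:-2, e:8, f:2; rest ⊤}
  B5:   IN={f:2; rest ⊤}   OUT={f:2; rest ⊤}

Merge at B5: IN[B5] = OUT[B2] ⊔ OUT[B4] = {a: ⊤, b: ⊤, c: ⊤, d: ⊤, e: ⊤, f: 2}
Applying B5's transfer function to that IN value gives OUT[B5] (row B5 above).

Answer: {a: ⊤, b: ⊤, c: ⊤, d: ⊤, e: ⊤, f: 2}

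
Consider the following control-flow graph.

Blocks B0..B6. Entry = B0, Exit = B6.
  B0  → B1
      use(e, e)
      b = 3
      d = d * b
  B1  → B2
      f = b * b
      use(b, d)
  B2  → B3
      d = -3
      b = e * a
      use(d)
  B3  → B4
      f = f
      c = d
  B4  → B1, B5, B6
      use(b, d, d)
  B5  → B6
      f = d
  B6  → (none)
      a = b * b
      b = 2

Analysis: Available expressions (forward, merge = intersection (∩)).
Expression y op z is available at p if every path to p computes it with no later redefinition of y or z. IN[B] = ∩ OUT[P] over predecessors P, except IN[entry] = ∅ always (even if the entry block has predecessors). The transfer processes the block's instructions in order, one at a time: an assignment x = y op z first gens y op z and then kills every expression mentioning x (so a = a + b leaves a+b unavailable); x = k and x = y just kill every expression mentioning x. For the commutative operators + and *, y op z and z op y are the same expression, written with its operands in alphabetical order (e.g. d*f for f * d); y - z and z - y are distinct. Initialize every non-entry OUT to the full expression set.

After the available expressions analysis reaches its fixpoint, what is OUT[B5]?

Answer: {a*e}

Trace:
Fixpoint table:
  B0:  IN={}  OUT={}
  B1:  IN={}  OUT={b*b}
  B2:  IN={b*b}  OUT={a*e}
  B3:  IN={a*e}  OUT={a*e}
  B4:  IN={a*e}  OUT={a*e}
  B5:  IN={a*e}  OUT={a*e}
  B6:  IN={a*e}  OUT={}

Merge at B5: IN[B5] = OUT[B4] = {a*e}
Applying B5's transfer function to that IN value gives OUT[B5] (row B5 above).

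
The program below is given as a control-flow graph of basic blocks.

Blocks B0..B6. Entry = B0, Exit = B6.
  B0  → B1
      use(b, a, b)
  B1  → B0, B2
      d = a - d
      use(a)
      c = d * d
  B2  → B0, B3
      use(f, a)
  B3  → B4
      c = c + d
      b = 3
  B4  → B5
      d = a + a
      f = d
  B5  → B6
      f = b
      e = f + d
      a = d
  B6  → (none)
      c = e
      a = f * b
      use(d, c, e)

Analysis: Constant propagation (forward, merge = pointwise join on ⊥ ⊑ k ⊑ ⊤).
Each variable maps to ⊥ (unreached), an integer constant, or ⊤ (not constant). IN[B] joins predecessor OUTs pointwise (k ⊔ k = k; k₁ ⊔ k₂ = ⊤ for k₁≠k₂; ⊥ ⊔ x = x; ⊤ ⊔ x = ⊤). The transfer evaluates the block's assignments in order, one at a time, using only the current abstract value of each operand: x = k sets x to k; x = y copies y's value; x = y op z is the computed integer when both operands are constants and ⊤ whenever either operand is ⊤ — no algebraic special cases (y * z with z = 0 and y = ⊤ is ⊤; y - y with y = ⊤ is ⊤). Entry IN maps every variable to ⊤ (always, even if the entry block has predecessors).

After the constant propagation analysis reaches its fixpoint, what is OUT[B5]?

Per-block solution:
  B0:   IN=(all ⊤)   OUT=(all ⊤)
  B1:   IN=(all ⊤)   OUT=(all ⊤)
  B2:   IN=(all ⊤)   OUT=(all ⊤)
  B3:   IN=(all ⊤)   OUT={b:3; rest ⊤}
  B4:   IN={b:3; rest ⊤}   OUT={b:3; rest ⊤}
  B5:   IN={b:3; rest ⊤}   OUT={b:3, f:3; rest ⊤}
  B6:   IN={b:3, f:3; rest ⊤}   OUT={a:9, b:3, f:3; rest ⊤}

Merge at B5: IN[B5] = OUT[B4] = {a: ⊤, b: 3, c: ⊤, d: ⊤, e: ⊤, f: ⊤}
Applying B5's transfer function to that IN value gives OUT[B5] (row B5 above).

Answer: {a: ⊤, b: 3, c: ⊤, d: ⊤, e: ⊤, f: 3}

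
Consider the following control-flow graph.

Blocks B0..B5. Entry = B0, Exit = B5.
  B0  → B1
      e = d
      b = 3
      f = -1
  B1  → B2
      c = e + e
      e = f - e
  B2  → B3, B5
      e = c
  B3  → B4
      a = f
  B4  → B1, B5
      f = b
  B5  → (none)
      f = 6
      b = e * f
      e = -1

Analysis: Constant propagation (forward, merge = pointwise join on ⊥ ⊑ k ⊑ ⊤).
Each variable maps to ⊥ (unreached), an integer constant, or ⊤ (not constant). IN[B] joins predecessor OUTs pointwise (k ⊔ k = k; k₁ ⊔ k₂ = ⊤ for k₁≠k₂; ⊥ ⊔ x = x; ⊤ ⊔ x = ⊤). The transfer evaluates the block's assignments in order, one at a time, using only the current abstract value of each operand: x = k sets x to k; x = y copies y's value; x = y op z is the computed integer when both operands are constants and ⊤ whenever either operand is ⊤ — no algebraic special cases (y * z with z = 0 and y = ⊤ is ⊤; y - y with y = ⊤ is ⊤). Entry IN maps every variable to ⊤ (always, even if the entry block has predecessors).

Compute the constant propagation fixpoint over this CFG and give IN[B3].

Answer: {a: ⊤, b: 3, c: ⊤, d: ⊤, e: ⊤, f: ⊤}

Derivation:
Fixpoint table:
  B0:  IN=(all ⊤)  OUT={b:3, f:-1; rest ⊤}
  B1:  IN={b:3; rest ⊤}  OUT={b:3; rest ⊤}
  B2:  IN={b:3; rest ⊤}  OUT={b:3; rest ⊤}
  B3:  IN={b:3; rest ⊤}  OUT={b:3; rest ⊤}
  B4:  IN={b:3; rest ⊤}  OUT={b:3, f:3; rest ⊤}
  B5:  IN={b:3; rest ⊤}  OUT={e:-1, f:6; rest ⊤}

Merge at B3: IN[B3] = OUT[B2] = {a: ⊤, b: 3, c: ⊤, d: ⊤, e: ⊤, f: ⊤}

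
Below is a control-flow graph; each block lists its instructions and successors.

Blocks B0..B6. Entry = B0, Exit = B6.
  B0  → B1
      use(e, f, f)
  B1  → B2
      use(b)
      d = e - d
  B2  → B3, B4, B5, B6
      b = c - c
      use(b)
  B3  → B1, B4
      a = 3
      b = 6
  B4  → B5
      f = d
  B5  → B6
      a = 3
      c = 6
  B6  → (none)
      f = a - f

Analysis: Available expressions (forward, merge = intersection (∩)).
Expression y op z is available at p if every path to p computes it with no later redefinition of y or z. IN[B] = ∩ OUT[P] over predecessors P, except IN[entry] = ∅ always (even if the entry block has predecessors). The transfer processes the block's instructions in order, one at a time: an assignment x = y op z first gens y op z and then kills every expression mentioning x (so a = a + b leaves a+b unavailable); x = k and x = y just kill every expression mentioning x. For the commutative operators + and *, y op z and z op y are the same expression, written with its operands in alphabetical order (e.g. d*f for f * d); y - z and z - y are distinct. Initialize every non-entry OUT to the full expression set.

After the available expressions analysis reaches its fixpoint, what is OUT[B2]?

Answer: {c-c}

Working:
Per-block solution:
  B0:   IN={}   OUT={}
  B1:   IN={}   OUT={}
  B2:   IN={}   OUT={c-c}
  B3:   IN={c-c}   OUT={c-c}
  B4:   IN={c-c}   OUT={c-c}
  B5:   IN={c-c}   OUT={}
  B6:   IN={}   OUT={}

Merge at B2: IN[B2] = OUT[B1] = {}
Applying B2's transfer function to that IN value gives OUT[B2] (row B2 above).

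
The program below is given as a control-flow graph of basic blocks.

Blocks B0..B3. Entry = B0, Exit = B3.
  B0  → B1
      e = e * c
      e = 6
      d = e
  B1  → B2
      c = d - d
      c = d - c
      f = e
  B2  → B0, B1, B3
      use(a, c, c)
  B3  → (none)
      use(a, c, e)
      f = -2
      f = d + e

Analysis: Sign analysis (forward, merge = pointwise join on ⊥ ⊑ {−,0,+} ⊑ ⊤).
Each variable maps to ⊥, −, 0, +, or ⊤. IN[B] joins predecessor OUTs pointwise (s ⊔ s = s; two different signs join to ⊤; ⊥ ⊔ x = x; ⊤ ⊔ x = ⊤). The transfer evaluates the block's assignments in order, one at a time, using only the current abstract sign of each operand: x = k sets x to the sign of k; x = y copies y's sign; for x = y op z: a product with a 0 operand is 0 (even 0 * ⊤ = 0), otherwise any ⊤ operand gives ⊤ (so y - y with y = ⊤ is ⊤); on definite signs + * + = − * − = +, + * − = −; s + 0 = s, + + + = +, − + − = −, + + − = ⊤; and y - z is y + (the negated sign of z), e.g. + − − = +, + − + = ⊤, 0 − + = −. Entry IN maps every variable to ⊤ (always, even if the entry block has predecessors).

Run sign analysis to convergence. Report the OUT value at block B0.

Per-block solution:
  B0:  IN=(all ⊤)  OUT={d:+, e:+; rest ⊤}
  B1:  IN={d:+, e:+; rest ⊤}  OUT={d:+, e:+, f:+; rest ⊤}
  B2:  IN={d:+, e:+, f:+; rest ⊤}  OUT={d:+, e:+, f:+; rest ⊤}
  B3:  IN={d:+, e:+, f:+; rest ⊤}  OUT={d:+, e:+, f:+; rest ⊤}

Merge at B0 (entry node, so the boundary value (all ⊤) is joined with the incoming edge(s)): IN[B0] = (all ⊤) ⊔ OUT[B2] = {a: ⊤, b: ⊤, c: ⊤, d: ⊤, e: ⊤, f: ⊤}
Applying B0's transfer function to that IN value gives OUT[B0] (row B0 above).

Answer: {a: ⊤, b: ⊤, c: ⊤, d: +, e: +, f: ⊤}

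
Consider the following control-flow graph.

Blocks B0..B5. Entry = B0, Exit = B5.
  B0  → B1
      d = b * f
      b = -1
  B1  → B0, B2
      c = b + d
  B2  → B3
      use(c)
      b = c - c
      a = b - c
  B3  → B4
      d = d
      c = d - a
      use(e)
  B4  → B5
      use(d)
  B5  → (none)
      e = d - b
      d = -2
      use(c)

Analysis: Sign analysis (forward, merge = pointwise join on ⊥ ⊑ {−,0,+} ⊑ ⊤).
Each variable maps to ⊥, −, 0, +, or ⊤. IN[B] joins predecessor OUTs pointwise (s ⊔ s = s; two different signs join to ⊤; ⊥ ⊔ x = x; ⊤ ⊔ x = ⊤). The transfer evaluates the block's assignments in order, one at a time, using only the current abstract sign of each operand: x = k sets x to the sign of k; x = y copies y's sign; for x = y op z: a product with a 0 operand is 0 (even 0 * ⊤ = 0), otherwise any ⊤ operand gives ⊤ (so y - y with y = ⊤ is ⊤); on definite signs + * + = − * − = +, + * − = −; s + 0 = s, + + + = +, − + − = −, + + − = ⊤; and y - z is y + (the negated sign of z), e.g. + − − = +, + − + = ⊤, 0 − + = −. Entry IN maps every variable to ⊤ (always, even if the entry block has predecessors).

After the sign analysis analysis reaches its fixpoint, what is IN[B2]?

Converged values:
  B0: | IN=(all ⊤) | OUT={b:-; rest ⊤}
  B1: | IN={b:-; rest ⊤} | OUT={b:-; rest ⊤}
  B2: | IN={b:-; rest ⊤} | OUT=(all ⊤)
  B3: | IN=(all ⊤) | OUT=(all ⊤)
  B4: | IN=(all ⊤) | OUT=(all ⊤)
  B5: | IN=(all ⊤) | OUT={d:-; rest ⊤}

Merge at B2: IN[B2] = OUT[B1] = {a: ⊤, b: -, c: ⊤, d: ⊤, e: ⊤, f: ⊤}

Answer: {a: ⊤, b: -, c: ⊤, d: ⊤, e: ⊤, f: ⊤}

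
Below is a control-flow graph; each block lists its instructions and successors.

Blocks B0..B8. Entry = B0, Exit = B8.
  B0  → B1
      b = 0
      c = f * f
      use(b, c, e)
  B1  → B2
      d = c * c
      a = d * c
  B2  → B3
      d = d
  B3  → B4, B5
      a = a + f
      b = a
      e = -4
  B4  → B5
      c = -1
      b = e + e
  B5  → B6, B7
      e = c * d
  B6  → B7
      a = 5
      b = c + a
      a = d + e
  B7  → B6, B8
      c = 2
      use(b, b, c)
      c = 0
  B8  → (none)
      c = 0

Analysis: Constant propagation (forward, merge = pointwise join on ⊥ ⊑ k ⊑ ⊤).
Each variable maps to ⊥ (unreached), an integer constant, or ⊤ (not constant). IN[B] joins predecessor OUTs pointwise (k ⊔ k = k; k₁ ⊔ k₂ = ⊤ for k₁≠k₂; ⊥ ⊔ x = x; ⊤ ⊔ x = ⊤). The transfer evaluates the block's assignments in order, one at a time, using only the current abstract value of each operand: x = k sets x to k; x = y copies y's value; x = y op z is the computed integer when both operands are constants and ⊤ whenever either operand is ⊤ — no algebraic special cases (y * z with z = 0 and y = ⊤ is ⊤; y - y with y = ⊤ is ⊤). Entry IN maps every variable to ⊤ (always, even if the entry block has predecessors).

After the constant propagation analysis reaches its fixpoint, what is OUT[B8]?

Answer: {a: ⊤, b: ⊤, c: 0, d: ⊤, e: ⊤, f: ⊤}

Working:
Converged values:
  B0:  IN=(all ⊤)  OUT={b:0; rest ⊤}
  B1:  IN={b:0; rest ⊤}  OUT={b:0; rest ⊤}
  B2:  IN={b:0; rest ⊤}  OUT={b:0; rest ⊤}
  B3:  IN={b:0; rest ⊤}  OUT={e:-4; rest ⊤}
  B4:  IN={e:-4; rest ⊤}  OUT={b:-8, c:-1, e:-4; rest ⊤}
  B5:  IN={e:-4; rest ⊤}  OUT=(all ⊤)
  B6:  IN=(all ⊤)  OUT=(all ⊤)
  B7:  IN=(all ⊤)  OUT={c:0; rest ⊤}
  B8:  IN={c:0; rest ⊤}  OUT={c:0; rest ⊤}

Merge at B8: IN[B8] = OUT[B7] = {a: ⊤, b: ⊤, c: 0, d: ⊤, e: ⊤, f: ⊤}
Applying B8's transfer function to that IN value gives OUT[B8] (row B8 above).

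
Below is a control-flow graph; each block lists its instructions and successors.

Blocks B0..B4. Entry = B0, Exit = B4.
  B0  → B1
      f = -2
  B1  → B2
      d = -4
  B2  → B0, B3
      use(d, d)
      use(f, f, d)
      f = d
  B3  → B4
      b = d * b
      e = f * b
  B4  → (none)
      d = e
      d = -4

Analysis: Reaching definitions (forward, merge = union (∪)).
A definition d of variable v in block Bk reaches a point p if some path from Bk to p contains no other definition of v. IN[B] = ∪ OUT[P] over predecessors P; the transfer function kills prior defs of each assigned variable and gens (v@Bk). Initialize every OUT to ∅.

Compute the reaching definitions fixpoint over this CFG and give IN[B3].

Answer: {d@B1, f@B2}

Derivation:
Fixpoint table:
  B0: | IN={d@B1, f@B2} | OUT={d@B1, f@B0}
  B1: | IN={d@B1, f@B0} | OUT={d@B1, f@B0}
  B2: | IN={d@B1, f@B0} | OUT={d@B1, f@B2}
  B3: | IN={d@B1, f@B2} | OUT={b@B3, d@B1, e@B3, f@B2}
  B4: | IN={b@B3, d@B1, e@B3, f@B2} | OUT={b@B3, d@B4, e@B3, f@B2}

Merge at B3: IN[B3] = OUT[B2] = {d@B1, f@B2}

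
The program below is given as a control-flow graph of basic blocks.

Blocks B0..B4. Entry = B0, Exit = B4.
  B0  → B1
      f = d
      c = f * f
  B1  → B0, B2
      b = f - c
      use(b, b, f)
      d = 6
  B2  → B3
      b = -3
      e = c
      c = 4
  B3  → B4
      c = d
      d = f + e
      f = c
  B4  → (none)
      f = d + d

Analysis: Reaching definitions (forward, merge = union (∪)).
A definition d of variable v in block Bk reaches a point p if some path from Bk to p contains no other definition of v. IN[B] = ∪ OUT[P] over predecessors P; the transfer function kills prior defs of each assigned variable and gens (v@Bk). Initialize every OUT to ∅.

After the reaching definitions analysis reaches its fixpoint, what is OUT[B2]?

Answer: {b@B2, c@B2, d@B1, e@B2, f@B0}

Trace:
Converged values:
  B0:   IN={b@B1, c@B0, d@B1, f@B0}   OUT={b@B1, c@B0, d@B1, f@B0}
  B1:   IN={b@B1, c@B0, d@B1, f@B0}   OUT={b@B1, c@B0, d@B1, f@B0}
  B2:   IN={b@B1, c@B0, d@B1, f@B0}   OUT={b@B2, c@B2, d@B1, e@B2, f@B0}
  B3:   IN={b@B2, c@B2, d@B1, e@B2, f@B0}   OUT={b@B2, c@B3, d@B3, e@B2, f@B3}
  B4:   IN={b@B2, c@B3, d@B3, e@B2, f@B3}   OUT={b@B2, c@B3, d@B3, e@B2, f@B4}

Merge at B2: IN[B2] = OUT[B1] = {b@B1, c@B0, d@B1, f@B0}
Applying B2's transfer function to that IN value gives OUT[B2] (row B2 above).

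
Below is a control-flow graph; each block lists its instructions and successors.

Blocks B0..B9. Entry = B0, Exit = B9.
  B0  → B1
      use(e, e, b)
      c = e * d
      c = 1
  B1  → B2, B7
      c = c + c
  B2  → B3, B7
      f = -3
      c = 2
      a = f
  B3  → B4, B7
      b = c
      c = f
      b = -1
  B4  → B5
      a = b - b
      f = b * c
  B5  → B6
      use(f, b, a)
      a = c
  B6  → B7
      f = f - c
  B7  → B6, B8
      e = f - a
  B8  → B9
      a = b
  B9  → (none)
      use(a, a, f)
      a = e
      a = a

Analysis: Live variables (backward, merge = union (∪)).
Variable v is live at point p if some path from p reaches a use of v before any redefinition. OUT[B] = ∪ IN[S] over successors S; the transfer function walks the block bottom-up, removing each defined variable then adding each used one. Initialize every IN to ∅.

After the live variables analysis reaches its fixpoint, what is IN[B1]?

Converged values:
  B0: | IN={a, b, d, e, f} | OUT={a, b, c, f}
  B1: | IN={a, b, c, f} | OUT={a, b, c, f}
  B2: | IN={b} | OUT={a, b, c, f}
  B3: | IN={a, c, f} | OUT={a, b, c, f}
  B4: | IN={b, c} | OUT={a, b, c, f}
  B5: | IN={a, b, c, f} | OUT={a, b, c, f}
  B6: | IN={a, b, c, f} | OUT={a, b, c, f}
  B7: | IN={a, b, c, f} | OUT={a, b, c, e, f}
  B8: | IN={b, e, f} | OUT={a, e, f}
  B9: | IN={a, e, f} | OUT={}

Merge at B1: OUT[B1] = IN[B2] ⊔ IN[B7] = {a, b, c, f}
Applying B1's transfer function to that OUT value gives IN[B1] (row B1 above).

Answer: {a, b, c, f}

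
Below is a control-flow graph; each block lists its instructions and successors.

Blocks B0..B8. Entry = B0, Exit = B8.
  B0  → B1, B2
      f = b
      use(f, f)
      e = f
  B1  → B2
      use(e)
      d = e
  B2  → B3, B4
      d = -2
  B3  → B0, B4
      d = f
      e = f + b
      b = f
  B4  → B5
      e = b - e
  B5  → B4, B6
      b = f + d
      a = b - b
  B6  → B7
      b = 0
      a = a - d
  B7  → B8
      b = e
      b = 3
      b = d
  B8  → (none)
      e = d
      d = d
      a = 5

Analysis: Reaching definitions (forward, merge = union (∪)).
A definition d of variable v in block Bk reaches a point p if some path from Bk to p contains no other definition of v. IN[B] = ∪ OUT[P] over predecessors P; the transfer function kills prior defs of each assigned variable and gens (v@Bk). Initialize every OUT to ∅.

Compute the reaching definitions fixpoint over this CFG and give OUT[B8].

Per-block solution:
  B0:   IN={b@B3, d@B3, e@B3, f@B0}   OUT={b@B3, d@B3, e@B0, f@B0}
  B1:   IN={b@B3, d@B3, e@B0, f@B0}   OUT={b@B3, d@B1, e@B0, f@B0}
  B2:   IN={b@B3, d@B1, d@B3, e@B0, f@B0}   OUT={b@B3, d@B2, e@B0, f@B0}
  B3:   IN={b@B3, d@B2, e@B0, f@B0}   OUT={b@B3, d@B3, e@B3, f@B0}
  B4:   IN={a@B5, b@B3, b@B5, d@B2, d@B3, e@B0, e@B3, e@B4, f@B0}   OUT={a@B5, b@B3, b@B5, d@B2, d@B3, e@B4, f@B0}
  B5:   IN={a@B5, b@B3, b@B5, d@B2, d@B3, e@B4, f@B0}   OUT={a@B5, b@B5, d@B2, d@B3, e@B4, f@B0}
  B6:   IN={a@B5, b@B5, d@B2, d@B3, e@B4, f@B0}   OUT={a@B6, b@B6, d@B2, d@B3, e@B4, f@B0}
  B7:   IN={a@B6, b@B6, d@B2, d@B3, e@B4, f@B0}   OUT={a@B6, b@B7, d@B2, d@B3, e@B4, f@B0}
  B8:   IN={a@B6, b@B7, d@B2, d@B3, e@B4, f@B0}   OUT={a@B8, b@B7, d@B8, e@B8, f@B0}

Merge at B8: IN[B8] = OUT[B7] = {a@B6, b@B7, d@B2, d@B3, e@B4, f@B0}
Applying B8's transfer function to that IN value gives OUT[B8] (row B8 above).

Answer: {a@B8, b@B7, d@B8, e@B8, f@B0}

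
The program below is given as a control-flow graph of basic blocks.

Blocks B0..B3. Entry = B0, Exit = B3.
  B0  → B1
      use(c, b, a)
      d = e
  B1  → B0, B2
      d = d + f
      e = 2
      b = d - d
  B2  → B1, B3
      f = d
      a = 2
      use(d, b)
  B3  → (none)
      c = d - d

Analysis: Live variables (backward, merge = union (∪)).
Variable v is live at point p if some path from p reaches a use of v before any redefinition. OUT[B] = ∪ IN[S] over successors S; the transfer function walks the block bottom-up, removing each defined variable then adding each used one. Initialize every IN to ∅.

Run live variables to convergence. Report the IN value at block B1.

Answer: {a, c, d, f}

Derivation:
Converged values:
  B0:   IN={a, b, c, e, f}   OUT={a, c, d, f}
  B1:   IN={a, c, d, f}   OUT={a, b, c, d, e, f}
  B2:   IN={b, c, d}   OUT={a, c, d, f}
  B3:   IN={d}   OUT={}

Merge at B1: OUT[B1] = IN[B0] ⊔ IN[B2] = {a, b, c, d, e, f}
Applying B1's transfer function to that OUT value gives IN[B1] (row B1 above).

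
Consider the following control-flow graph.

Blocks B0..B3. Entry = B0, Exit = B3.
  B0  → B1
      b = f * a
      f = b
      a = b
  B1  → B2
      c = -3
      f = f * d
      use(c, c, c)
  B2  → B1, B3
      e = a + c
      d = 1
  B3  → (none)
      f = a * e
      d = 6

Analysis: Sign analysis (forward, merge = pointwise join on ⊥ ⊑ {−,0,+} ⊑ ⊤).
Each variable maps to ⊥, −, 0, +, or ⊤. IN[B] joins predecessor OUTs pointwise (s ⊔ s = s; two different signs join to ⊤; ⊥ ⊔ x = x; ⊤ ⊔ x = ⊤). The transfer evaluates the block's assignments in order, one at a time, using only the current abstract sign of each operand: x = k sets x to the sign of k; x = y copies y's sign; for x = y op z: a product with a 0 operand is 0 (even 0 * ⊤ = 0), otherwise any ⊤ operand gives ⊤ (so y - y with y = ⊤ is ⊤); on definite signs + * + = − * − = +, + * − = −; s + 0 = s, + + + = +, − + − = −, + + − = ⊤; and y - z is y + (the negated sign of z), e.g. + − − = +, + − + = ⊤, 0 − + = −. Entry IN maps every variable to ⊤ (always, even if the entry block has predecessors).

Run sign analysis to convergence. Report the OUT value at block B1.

Per-block solution:
  B0: | IN=(all ⊤) | OUT=(all ⊤)
  B1: | IN=(all ⊤) | OUT={c:-; rest ⊤}
  B2: | IN={c:-; rest ⊤} | OUT={c:-, d:+; rest ⊤}
  B3: | IN={c:-, d:+; rest ⊤} | OUT={c:-, d:+; rest ⊤}

Merge at B1: IN[B1] = OUT[B0] ⊔ OUT[B2] = {a: ⊤, b: ⊤, c: ⊤, d: ⊤, e: ⊤, f: ⊤}
Applying B1's transfer function to that IN value gives OUT[B1] (row B1 above).

Answer: {a: ⊤, b: ⊤, c: -, d: ⊤, e: ⊤, f: ⊤}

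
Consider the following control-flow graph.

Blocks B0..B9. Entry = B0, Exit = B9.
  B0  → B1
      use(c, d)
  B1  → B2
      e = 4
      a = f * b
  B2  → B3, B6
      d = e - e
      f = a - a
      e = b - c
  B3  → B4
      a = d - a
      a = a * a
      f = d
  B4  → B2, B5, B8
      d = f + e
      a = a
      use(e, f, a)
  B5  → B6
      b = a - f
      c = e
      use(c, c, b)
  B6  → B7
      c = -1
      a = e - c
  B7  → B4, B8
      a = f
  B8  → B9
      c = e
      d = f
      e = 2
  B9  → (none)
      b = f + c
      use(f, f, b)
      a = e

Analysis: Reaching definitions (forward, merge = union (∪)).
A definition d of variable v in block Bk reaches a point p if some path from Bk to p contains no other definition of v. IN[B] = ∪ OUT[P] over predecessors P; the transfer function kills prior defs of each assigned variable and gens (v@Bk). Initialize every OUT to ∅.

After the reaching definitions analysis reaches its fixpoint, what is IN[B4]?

Answer: {a@B3, a@B7, b@B5, c@B6, d@B2, d@B4, e@B2, f@B2, f@B3}

Derivation:
Converged values:
  B0:  IN={}  OUT={}
  B1:  IN={}  OUT={a@B1, e@B1}
  B2:  IN={a@B1, a@B4, b@B5, c@B6, d@B4, e@B1, e@B2, f@B2, f@B3}  OUT={a@B1, a@B4, b@B5, c@B6, d@B2, e@B2, f@B2}
  B3:  IN={a@B1, a@B4, b@B5, c@B6, d@B2, e@B2, f@B2}  OUT={a@B3, b@B5, c@B6, d@B2, e@B2, f@B3}
  B4:  IN={a@B3, a@B7, b@B5, c@B6, d@B2, d@B4, e@B2, f@B2, f@B3}  OUT={a@B4, b@B5, c@B6, d@B4, e@B2, f@B2, f@B3}
  B5:  IN={a@B4, b@B5, c@B6, d@B4, e@B2, f@B2, f@B3}  OUT={a@B4, b@B5, c@B5, d@B4, e@B2, f@B2, f@B3}
  B6:  IN={a@B1, a@B4, b@B5, c@B5, c@B6, d@B2, d@B4, e@B2, f@B2, f@B3}  OUT={a@B6, b@B5, c@B6, d@B2, d@B4, e@B2, f@B2, f@B3}
  B7:  IN={a@B6, b@B5, c@B6, d@B2, d@B4, e@B2, f@B2, f@B3}  OUT={a@B7, b@B5, c@B6, d@B2, d@B4, e@B2, f@B2, f@B3}
  B8:  IN={a@B4, a@B7, b@B5, c@B6, d@B2, d@B4, e@B2, f@B2, f@B3}  OUT={a@B4, a@B7, b@B5, c@B8, d@B8, e@B8, f@B2, f@B3}
  B9:  IN={a@B4, a@B7, b@B5, c@B8, d@B8, e@B8, f@B2, f@B3}  OUT={a@B9, b@B9, c@B8, d@B8, e@B8, f@B2, f@B3}

Merge at B4: IN[B4] = OUT[B3] ⊔ OUT[B7] = {a@B3, a@B7, b@B5, c@B6, d@B2, d@B4, e@B2, f@B2, f@B3}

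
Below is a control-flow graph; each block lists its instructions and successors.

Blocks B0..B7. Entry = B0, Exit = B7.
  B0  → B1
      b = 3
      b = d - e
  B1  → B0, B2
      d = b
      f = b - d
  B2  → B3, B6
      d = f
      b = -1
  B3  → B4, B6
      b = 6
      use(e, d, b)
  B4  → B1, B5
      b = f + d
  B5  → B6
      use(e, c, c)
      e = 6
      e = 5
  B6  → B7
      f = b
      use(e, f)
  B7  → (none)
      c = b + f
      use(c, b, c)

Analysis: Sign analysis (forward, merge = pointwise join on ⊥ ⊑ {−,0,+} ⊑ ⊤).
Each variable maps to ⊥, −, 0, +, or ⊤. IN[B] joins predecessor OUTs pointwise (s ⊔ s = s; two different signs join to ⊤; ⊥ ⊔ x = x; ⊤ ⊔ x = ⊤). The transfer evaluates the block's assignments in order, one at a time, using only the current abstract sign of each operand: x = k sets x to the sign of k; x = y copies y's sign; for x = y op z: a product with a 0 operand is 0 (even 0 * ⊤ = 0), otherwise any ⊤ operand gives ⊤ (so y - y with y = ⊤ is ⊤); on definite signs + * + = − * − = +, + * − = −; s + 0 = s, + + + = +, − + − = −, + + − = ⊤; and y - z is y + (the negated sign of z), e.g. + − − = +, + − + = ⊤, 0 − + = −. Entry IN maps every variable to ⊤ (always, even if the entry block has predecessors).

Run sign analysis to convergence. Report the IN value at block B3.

Answer: {a: ⊤, b: -, c: ⊤, d: ⊤, e: ⊤, f: ⊤}

Derivation:
Fixpoint table:
  B0: | IN=(all ⊤) | OUT=(all ⊤)
  B1: | IN=(all ⊤) | OUT=(all ⊤)
  B2: | IN=(all ⊤) | OUT={b:-; rest ⊤}
  B3: | IN={b:-; rest ⊤} | OUT={b:+; rest ⊤}
  B4: | IN={b:+; rest ⊤} | OUT=(all ⊤)
  B5: | IN=(all ⊤) | OUT={e:+; rest ⊤}
  B6: | IN=(all ⊤) | OUT=(all ⊤)
  B7: | IN=(all ⊤) | OUT=(all ⊤)

Merge at B3: IN[B3] = OUT[B2] = {a: ⊤, b: -, c: ⊤, d: ⊤, e: ⊤, f: ⊤}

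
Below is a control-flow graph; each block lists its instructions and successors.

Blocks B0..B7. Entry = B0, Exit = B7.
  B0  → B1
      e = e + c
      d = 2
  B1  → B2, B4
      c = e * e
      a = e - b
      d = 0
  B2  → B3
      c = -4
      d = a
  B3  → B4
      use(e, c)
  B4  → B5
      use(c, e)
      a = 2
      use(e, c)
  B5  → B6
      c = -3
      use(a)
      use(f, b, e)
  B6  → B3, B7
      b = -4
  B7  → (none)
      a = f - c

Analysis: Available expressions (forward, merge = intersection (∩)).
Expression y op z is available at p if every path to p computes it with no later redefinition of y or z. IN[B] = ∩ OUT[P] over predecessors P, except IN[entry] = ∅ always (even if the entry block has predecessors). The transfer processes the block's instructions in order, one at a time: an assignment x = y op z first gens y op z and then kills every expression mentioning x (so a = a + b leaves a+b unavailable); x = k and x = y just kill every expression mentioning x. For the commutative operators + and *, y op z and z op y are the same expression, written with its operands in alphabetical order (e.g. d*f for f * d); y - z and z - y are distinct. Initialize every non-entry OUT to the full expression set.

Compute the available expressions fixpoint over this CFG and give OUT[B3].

Fixpoint table:
  B0:   IN={}   OUT={}
  B1:   IN={}   OUT={e*e, e-b}
  B2:   IN={e*e, e-b}   OUT={e*e, e-b}
  B3:   IN={e*e}   OUT={e*e}
  B4:   IN={e*e}   OUT={e*e}
  B5:   IN={e*e}   OUT={e*e}
  B6:   IN={e*e}   OUT={e*e}
  B7:   IN={e*e}   OUT={e*e, f-c}

Merge at B3: IN[B3] = OUT[B2] ∩ OUT[B6] = {e*e}
Applying B3's transfer function to that IN value gives OUT[B3] (row B3 above).

Answer: {e*e}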